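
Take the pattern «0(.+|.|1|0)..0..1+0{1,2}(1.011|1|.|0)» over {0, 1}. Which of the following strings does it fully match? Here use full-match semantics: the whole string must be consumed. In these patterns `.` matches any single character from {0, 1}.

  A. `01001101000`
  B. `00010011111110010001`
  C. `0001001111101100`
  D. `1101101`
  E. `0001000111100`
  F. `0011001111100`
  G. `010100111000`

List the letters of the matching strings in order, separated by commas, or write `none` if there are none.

A → no match
B → no match
C → no match
D → no match — must start with `0`
E → match
F → match
G → match

E, F, G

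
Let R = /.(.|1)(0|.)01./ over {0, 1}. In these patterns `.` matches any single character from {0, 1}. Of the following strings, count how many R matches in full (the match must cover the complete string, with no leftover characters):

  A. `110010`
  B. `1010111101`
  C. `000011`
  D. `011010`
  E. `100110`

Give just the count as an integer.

3

A. `110010` → match
B. `1010111101` → no match
C. `000011` → match
D. `011010` → match
E. `100110` → no match
Total matched: 3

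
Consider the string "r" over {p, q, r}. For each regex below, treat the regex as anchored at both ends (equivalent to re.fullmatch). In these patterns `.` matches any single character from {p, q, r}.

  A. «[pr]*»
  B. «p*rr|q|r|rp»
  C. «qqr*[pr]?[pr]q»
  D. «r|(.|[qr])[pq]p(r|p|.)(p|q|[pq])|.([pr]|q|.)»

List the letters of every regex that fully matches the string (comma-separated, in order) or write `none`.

A → match
B → match
C → no match — must start with "qq"
D → match

A, B, D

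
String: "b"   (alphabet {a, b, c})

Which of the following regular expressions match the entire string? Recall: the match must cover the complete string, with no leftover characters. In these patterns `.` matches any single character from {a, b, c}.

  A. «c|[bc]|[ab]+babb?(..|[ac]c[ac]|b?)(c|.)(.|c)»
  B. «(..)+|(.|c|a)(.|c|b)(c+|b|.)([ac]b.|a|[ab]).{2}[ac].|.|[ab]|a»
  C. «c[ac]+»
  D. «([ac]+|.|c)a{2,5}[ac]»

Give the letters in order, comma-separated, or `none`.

A → match
B → match
C → no match — must start with "c"
D → no match

A, B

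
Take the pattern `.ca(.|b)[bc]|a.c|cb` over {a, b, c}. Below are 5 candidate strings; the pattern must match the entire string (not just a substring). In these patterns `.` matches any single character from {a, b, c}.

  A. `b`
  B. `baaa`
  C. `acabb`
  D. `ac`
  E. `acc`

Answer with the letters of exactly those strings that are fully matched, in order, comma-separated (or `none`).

C, E

A. `b` → no match
B. `baaa` → no match
C. `acabb` → match
D. `ac` → no match
E. `acc` → match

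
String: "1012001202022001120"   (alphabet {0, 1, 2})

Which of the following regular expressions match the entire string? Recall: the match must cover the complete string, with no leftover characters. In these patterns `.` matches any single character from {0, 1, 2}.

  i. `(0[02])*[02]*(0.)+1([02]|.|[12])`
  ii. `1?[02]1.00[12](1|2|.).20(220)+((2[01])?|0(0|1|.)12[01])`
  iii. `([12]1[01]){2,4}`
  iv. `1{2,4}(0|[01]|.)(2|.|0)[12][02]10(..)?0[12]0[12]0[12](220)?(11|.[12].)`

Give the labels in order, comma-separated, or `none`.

ii

i → no match
ii → match
iii → no match
iv → no match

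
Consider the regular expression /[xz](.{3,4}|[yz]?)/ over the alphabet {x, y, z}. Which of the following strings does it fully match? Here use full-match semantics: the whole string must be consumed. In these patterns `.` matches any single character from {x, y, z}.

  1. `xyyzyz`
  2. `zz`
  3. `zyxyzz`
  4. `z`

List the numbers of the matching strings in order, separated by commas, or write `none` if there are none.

2, 4

1 → no match
2 → match
3 → no match
4 → match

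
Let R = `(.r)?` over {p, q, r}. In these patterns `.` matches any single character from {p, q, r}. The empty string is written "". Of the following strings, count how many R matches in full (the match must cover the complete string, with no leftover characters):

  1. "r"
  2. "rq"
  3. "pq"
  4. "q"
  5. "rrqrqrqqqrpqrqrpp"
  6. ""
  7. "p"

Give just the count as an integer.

1

1 → no match
2 → no match
3 → no match
4 → no match
5 → no match
6 → match
7 → no match
Total matched: 1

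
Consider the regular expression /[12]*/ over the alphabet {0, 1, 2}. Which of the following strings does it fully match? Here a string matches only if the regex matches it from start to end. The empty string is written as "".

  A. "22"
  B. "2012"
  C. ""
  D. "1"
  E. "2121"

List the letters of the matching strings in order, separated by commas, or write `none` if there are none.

A, C, D, E

A → match
B → no match
C → match
D → match
E → match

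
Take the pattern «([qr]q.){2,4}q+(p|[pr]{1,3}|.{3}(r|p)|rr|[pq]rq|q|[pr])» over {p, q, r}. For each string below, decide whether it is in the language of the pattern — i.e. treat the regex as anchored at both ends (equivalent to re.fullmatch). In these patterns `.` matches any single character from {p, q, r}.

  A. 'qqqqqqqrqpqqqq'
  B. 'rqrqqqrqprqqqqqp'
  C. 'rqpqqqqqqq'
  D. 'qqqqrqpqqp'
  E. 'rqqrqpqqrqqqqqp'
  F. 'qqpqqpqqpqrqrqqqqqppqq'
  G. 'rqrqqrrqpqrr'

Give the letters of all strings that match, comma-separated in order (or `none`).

B, C, E, G

A → no match
B → match
C → match
D → no match
E → match
F → no match
G → match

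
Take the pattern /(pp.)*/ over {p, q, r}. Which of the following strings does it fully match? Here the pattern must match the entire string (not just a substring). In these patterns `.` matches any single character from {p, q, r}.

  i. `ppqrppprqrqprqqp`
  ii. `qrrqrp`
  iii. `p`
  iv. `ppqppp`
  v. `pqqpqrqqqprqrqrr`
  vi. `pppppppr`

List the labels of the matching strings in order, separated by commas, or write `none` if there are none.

iv

i → no match
ii → no match
iii → no match
iv → match
v → no match
vi → no match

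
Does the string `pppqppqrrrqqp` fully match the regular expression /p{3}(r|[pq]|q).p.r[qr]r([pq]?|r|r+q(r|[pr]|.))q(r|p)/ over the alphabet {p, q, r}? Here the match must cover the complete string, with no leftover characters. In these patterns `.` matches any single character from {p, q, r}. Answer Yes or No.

Yes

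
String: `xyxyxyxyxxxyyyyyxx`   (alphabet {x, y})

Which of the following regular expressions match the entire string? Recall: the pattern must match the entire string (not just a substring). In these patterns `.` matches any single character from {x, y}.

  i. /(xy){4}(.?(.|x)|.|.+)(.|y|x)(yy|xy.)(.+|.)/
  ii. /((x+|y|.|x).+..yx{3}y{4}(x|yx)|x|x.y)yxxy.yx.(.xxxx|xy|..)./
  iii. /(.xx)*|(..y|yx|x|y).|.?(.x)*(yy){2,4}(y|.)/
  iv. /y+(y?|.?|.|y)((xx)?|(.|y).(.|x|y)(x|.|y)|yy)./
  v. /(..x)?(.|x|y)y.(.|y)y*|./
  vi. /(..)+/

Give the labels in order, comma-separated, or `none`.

i → match
ii → no match
iii → no match
iv → no match — must start with `y`
v → no match
vi → match

i, vi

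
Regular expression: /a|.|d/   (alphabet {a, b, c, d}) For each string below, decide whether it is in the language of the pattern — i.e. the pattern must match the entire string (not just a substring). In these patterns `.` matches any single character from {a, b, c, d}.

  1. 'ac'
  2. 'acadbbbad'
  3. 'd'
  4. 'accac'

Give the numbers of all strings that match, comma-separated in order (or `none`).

1 → no match
2 → no match
3 → match
4 → no match

3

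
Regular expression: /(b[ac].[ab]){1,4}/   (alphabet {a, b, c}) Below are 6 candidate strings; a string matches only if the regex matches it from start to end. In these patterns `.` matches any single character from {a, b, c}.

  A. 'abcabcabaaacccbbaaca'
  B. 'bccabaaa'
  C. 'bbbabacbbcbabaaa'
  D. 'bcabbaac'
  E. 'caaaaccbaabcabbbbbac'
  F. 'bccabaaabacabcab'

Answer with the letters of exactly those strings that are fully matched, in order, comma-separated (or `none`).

B, F

A → no match — must start with 'b'
B. 'bccabaaa' → match
C → no match
D. 'bcabbaac' → no match
E → no match — must start with 'b'
F → match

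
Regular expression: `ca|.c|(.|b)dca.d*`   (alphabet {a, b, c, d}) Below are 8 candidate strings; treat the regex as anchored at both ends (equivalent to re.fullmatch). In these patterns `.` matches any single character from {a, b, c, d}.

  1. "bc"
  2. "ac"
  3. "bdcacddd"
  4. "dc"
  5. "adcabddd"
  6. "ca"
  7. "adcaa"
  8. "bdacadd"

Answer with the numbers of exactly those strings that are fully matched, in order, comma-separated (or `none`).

1. "bc" → match
2. "ac" → match
3. "bdcacddd" → match
4. "dc" → match
5. "adcabddd" → match
6. "ca" → match
7. "adcaa" → match
8. "bdacadd" → no match

1, 2, 3, 4, 5, 6, 7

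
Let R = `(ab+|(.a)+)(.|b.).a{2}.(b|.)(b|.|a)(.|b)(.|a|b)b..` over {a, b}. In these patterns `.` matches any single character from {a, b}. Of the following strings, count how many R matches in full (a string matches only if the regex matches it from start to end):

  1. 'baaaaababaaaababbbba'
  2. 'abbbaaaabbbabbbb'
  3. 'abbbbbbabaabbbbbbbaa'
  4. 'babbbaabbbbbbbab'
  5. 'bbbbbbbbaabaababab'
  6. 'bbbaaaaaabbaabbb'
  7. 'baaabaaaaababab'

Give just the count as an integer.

2

1 → match
2 → match
3 → no match
4 → no match
5 → no match
6 → no match
7 → no match
Total matched: 2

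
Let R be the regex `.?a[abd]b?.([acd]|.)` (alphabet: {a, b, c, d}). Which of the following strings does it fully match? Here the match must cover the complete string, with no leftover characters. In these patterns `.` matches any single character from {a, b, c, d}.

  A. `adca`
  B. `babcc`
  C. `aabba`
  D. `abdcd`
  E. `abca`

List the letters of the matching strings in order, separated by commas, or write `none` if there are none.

A, B, C, E

A → match
B → match
C → match
D → no match
E → match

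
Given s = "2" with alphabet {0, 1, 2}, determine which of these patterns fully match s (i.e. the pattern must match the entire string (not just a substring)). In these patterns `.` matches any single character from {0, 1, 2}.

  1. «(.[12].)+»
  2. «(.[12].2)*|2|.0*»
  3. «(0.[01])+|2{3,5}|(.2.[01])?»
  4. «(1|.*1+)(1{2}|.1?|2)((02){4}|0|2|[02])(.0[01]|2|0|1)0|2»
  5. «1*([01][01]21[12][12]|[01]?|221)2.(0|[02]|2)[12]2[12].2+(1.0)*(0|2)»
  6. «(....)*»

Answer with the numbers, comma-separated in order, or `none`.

2, 4

1 → no match
2 → match
3 → no match
4 → match
5 → no match
6 → no match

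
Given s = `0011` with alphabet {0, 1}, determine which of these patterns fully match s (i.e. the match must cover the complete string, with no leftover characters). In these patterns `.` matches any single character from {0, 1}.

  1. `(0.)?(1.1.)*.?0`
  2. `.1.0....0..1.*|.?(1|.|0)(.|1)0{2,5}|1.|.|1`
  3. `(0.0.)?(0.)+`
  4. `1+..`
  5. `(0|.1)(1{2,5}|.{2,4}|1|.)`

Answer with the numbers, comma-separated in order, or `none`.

1 → no match — must end with `0`
2 → no match
3 → no match
4 → no match — must start with `1`
5 → match

5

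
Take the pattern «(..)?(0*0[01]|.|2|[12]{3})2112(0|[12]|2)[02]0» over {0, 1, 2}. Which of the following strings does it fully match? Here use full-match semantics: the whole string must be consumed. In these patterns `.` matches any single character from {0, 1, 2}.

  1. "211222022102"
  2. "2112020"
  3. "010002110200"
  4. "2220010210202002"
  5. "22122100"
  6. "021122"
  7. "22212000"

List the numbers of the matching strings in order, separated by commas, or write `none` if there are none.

1 → no match — must end with "0"
2 → no match
3 → no match
4 → no match — must end with "0"
5 → no match
6 → no match — must end with "0"
7 → no match

none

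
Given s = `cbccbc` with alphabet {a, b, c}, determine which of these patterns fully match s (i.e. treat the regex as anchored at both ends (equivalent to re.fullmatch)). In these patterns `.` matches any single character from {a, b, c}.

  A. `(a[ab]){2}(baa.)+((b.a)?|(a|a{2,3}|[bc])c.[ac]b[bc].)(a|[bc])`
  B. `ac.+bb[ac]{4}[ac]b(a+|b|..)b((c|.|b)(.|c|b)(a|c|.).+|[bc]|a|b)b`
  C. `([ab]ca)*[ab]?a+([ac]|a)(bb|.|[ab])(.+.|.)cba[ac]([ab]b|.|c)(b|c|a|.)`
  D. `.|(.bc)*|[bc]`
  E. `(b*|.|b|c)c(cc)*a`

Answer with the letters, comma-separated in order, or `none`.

A → no match — must start with `a`
B → no match — must start with `ac`
C → no match
D → match
E → no match — must end with `a`

D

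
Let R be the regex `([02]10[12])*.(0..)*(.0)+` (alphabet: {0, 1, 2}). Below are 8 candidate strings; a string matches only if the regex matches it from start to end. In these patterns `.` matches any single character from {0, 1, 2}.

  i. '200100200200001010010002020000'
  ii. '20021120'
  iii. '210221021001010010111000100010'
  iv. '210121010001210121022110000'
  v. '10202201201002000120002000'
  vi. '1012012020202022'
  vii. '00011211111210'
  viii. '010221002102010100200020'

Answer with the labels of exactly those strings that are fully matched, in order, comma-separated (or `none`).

none

i → no match
ii → no match
iii → no match
iv → no match
v → no match
vi → no match — must end with '0'
vii → no match
viii → no match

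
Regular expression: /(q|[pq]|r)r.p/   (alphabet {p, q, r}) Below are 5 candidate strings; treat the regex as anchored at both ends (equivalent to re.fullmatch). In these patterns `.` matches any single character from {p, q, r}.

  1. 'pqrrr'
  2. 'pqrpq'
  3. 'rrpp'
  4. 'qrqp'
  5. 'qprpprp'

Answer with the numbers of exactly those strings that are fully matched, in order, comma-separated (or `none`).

1. 'pqrrr' → no match — must end with 'p'
2. 'pqrpq' → no match — must end with 'p'
3. 'rrpp' → match
4. 'qrqp' → match
5. 'qprpprp' → no match

3, 4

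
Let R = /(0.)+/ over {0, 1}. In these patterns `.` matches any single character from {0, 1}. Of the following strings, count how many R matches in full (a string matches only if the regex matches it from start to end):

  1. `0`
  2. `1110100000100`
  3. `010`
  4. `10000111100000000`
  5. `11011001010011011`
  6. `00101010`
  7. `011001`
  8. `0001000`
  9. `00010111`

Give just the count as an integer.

1 → no match
2 → no match — must start with `0`
3 → no match
4 → no match — must start with `0`
5 → no match — must start with `0`
6 → no match
7 → no match
8 → no match
9 → no match
Total matched: 0

0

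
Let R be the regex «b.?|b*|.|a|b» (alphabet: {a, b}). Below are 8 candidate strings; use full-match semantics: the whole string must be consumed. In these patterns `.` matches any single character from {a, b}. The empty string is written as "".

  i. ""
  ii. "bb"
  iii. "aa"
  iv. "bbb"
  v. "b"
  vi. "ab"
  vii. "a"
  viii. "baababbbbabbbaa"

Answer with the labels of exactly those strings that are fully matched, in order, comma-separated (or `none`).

i, ii, iv, v, vii

i → match
ii → match
iii → no match
iv → match
v → match
vi → no match
vii → match
viii → no match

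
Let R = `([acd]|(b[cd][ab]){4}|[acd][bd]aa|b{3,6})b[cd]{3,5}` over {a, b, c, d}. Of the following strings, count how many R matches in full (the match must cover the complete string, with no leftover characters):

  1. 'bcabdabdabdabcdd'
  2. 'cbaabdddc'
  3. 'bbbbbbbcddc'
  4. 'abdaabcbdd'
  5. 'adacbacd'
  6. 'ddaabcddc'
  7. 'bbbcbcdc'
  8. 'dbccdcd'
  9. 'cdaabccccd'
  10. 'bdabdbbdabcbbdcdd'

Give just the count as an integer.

7

1 → match
2 → match
3 → match
4 → no match
5 → no match
6 → match
7 → no match
8 → match
9 → match
10 → match
Total matched: 7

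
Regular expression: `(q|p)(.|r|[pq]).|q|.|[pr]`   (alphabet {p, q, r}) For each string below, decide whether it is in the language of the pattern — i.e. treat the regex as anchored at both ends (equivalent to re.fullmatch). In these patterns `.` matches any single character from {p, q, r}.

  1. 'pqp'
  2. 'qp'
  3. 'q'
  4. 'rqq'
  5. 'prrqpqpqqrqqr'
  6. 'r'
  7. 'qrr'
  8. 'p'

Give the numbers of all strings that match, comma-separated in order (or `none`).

1, 3, 6, 7, 8

1 → match
2 → no match
3 → match
4 → no match
5 → no match
6 → match
7 → match
8 → match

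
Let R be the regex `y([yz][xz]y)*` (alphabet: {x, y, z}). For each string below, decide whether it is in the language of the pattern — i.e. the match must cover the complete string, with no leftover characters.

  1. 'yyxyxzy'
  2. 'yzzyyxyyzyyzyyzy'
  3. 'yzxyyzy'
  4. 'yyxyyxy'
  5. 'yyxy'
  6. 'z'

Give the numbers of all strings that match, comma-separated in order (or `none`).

2, 3, 4, 5

1 → no match
2 → match
3 → match
4 → match
5 → match
6 → no match — must start with 'y'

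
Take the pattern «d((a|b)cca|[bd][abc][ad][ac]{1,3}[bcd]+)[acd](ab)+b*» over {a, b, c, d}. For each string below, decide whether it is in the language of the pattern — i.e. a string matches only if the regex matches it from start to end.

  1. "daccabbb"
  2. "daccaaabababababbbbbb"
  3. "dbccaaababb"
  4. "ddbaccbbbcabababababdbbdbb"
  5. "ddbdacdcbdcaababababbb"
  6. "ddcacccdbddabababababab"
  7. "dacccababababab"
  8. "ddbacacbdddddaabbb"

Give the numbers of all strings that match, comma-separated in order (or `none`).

1 → no match
2 → match
3 → match
4 → no match
5 → match
6 → match
7 → no match
8 → match

2, 3, 5, 6, 8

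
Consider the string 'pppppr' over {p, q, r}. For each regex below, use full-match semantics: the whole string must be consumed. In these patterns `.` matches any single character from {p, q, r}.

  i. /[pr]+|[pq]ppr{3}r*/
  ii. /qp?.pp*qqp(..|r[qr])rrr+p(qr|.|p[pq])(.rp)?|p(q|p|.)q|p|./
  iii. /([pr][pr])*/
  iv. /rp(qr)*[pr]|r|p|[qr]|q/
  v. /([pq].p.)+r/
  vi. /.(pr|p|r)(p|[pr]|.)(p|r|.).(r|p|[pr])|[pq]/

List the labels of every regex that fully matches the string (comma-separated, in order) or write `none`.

i, iii, vi

i → match
ii → no match
iii → match
iv → no match
v → no match
vi → match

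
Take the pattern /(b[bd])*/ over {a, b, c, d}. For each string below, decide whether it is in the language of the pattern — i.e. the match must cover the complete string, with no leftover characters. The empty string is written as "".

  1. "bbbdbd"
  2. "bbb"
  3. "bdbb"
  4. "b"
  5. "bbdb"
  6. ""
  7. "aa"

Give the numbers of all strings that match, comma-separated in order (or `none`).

1, 3, 6

1 → match
2 → no match
3 → match
4 → no match
5 → no match
6 → match
7 → no match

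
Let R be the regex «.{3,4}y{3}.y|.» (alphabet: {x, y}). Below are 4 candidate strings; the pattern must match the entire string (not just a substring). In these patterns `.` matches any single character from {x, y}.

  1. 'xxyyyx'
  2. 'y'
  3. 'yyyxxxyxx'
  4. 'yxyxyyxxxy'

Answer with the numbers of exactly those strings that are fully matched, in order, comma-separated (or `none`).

1. 'xxyyyx' → no match
2. 'y' → match
3. 'yyyxxxyxx' → no match
4. 'yxyxyyxxxy' → no match

2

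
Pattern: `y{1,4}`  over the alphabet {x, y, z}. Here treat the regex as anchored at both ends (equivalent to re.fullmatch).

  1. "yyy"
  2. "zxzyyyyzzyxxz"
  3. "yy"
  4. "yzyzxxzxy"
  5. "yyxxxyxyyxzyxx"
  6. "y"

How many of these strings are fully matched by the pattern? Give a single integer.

3

1 → match
2 → no match — must start with "y"
3 → match
4 → no match
5 → no match — must end with "y"
6 → match
Total matched: 3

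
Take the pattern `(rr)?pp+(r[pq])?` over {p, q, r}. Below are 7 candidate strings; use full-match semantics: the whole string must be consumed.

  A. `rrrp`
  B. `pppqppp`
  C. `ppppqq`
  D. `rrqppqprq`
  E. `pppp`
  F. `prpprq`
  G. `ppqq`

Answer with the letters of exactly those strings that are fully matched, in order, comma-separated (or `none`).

E

A → no match
B → no match
C → no match
D → no match
E → match
F → no match
G → no match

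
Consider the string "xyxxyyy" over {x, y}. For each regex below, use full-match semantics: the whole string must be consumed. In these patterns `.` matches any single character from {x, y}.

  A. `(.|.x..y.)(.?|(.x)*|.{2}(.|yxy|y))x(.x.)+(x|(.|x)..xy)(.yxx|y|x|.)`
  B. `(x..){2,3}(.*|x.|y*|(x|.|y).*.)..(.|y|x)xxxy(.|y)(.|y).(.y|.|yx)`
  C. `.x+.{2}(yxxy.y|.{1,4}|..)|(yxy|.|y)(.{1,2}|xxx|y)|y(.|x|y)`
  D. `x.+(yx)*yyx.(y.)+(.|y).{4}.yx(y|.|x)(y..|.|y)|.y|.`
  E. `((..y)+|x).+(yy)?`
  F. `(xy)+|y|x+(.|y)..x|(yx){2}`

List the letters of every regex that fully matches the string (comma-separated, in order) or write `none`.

E

A → no match
B → no match
C → no match
D → no match
E → match
F → no match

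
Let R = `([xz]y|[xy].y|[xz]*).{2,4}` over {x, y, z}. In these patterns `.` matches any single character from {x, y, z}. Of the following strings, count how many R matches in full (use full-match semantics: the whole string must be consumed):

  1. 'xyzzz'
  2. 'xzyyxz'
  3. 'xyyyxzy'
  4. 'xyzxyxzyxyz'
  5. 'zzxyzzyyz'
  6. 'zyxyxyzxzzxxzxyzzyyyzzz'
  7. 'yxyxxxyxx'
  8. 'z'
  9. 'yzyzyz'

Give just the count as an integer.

1 → match
2 → match
3 → match
4 → no match
5 → no match
6 → no match
7 → no match
8 → no match
9 → match
Total matched: 4

4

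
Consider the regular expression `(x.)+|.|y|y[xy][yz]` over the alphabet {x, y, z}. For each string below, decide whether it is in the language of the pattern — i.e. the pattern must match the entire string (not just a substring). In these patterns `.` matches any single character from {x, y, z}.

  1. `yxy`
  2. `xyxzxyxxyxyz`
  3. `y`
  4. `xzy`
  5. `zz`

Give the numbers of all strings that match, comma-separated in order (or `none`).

1 → match
2 → no match
3 → match
4 → no match
5 → no match

1, 3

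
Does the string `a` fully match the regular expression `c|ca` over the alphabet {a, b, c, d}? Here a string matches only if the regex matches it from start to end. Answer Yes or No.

No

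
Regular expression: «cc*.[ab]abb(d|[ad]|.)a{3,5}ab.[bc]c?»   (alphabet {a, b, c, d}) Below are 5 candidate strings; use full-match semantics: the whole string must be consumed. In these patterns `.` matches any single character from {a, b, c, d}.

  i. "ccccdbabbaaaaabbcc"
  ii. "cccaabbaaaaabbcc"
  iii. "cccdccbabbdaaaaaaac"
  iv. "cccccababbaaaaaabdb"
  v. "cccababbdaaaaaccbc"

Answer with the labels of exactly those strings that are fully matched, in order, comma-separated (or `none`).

i → match
ii → match
iii → no match
iv → match
v → no match

i, ii, iv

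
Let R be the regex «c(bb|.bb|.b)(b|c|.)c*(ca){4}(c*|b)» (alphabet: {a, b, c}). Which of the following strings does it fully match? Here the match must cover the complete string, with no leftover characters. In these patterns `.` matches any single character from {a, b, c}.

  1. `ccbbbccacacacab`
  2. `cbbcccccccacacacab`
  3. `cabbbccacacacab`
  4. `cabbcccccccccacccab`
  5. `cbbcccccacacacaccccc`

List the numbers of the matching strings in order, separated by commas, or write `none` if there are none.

1 → match
2 → match
3 → match
4 → no match
5 → match

1, 2, 3, 5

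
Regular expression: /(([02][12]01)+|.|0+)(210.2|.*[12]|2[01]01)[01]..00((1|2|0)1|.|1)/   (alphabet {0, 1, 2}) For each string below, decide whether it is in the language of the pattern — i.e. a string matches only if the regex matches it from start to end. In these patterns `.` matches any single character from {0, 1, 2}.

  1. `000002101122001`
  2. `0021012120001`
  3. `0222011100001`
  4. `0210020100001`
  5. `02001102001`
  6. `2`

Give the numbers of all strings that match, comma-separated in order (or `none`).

1, 2, 3, 4, 5

1 → match
2 → match
3 → match
4 → match
5. `02001102001` → match
6. `2` → no match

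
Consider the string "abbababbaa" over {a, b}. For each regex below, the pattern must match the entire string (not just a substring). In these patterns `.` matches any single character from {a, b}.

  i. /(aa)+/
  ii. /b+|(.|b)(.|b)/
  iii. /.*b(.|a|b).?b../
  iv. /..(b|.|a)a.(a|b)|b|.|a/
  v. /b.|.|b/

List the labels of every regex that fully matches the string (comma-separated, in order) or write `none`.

iii

i → no match — must start with "aa"
ii → no match
iii → match
iv → no match
v → no match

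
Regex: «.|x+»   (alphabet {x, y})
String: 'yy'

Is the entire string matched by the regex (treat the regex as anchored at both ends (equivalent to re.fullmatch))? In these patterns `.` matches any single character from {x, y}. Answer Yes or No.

No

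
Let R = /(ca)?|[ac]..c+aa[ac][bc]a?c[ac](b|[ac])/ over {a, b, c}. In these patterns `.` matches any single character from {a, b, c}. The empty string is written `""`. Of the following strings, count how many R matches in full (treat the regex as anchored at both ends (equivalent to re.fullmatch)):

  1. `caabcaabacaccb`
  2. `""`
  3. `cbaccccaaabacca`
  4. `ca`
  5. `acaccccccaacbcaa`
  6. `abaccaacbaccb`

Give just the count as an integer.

1 → no match
2 → match
3 → match
4 → match
5 → match
6 → match
Total matched: 5

5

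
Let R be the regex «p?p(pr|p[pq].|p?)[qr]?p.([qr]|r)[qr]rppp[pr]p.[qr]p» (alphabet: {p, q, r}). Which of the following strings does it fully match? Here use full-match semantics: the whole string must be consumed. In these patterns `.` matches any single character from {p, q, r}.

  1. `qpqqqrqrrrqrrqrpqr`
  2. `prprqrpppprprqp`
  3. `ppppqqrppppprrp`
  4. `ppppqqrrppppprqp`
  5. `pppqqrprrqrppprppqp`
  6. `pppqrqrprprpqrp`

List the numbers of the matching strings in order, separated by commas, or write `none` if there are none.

1 → no match — must end with `p`
2 → no match
3 → match
4 → match
5 → match
6 → no match

3, 4, 5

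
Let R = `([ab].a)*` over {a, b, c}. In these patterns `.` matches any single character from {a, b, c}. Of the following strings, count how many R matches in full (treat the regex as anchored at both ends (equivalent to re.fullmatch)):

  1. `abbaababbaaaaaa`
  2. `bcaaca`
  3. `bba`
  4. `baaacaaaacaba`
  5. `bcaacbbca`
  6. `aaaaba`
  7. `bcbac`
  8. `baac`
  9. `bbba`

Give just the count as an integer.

1 → no match
2 → match
3 → match
4 → no match
5 → no match
6 → match
7 → no match
8 → no match
9 → no match
Total matched: 3

3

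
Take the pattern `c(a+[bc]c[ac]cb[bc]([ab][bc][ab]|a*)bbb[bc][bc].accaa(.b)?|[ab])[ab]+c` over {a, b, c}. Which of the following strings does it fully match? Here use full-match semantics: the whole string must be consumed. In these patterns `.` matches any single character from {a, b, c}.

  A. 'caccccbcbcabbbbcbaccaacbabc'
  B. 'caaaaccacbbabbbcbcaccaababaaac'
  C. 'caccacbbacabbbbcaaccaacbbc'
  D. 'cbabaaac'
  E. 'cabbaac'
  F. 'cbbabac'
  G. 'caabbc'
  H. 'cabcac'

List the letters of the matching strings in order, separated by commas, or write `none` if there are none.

A, B, C, D, E, F, G

A → match
B → match
C → match
D → match
E → match
F → match
G → match
H → no match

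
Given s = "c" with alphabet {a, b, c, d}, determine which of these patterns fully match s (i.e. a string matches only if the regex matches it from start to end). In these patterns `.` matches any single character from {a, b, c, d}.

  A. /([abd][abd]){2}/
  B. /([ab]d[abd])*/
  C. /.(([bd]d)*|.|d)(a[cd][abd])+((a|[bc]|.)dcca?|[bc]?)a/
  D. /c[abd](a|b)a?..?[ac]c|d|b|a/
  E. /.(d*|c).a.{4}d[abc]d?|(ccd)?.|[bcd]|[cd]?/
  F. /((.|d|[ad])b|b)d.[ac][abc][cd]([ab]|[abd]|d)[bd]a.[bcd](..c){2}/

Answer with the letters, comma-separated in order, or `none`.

A → no match
B → no match
C → no match — must end with "a"
D → no match
E → match
F → no match

E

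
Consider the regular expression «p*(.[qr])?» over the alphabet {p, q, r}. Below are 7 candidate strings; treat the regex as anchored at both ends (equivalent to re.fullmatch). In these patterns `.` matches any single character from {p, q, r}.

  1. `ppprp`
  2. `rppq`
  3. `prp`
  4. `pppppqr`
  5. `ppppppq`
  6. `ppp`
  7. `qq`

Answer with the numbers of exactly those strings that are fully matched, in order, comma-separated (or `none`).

1 → no match
2 → no match
3 → no match
4 → match
5 → match
6 → match
7 → match

4, 5, 6, 7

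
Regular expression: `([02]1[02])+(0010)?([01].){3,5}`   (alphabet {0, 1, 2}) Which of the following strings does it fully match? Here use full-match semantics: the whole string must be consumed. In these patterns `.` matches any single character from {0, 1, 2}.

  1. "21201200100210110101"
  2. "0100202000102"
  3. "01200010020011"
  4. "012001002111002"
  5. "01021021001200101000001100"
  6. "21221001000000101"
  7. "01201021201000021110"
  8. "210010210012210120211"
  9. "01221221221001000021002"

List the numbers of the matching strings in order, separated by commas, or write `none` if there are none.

1, 2, 4, 5, 6, 7, 8, 9

1 → match
2 → match
3 → no match
4 → match
5 → match
6 → match
7 → match
8 → match
9 → match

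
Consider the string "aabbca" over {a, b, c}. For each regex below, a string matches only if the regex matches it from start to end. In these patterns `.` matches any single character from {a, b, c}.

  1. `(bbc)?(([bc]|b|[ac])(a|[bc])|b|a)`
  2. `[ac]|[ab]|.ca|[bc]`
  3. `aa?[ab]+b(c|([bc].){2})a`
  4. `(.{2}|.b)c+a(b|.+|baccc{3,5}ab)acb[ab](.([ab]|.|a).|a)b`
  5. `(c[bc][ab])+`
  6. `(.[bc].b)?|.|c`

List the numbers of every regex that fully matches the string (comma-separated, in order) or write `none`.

3

1 → no match
2 → no match
3 → match
4 → no match — must end with "b"
5 → no match — must start with "c"
6 → no match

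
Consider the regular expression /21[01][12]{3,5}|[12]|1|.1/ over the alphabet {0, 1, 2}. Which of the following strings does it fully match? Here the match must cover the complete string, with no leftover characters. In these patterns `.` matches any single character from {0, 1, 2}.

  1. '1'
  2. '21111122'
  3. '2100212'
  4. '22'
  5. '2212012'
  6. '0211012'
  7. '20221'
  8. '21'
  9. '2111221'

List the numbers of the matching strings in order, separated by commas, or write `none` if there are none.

1. '1' → match
2. '21111122' → match
3. '2100212' → no match
4. '22' → no match
5. '2212012' → no match
6. '0211012' → no match
7. '20221' → no match
8. '21' → match
9. '2111221' → match

1, 2, 8, 9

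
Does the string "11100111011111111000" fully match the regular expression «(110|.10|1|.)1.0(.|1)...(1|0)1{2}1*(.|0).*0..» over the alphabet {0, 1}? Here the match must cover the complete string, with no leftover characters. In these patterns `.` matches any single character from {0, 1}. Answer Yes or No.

Yes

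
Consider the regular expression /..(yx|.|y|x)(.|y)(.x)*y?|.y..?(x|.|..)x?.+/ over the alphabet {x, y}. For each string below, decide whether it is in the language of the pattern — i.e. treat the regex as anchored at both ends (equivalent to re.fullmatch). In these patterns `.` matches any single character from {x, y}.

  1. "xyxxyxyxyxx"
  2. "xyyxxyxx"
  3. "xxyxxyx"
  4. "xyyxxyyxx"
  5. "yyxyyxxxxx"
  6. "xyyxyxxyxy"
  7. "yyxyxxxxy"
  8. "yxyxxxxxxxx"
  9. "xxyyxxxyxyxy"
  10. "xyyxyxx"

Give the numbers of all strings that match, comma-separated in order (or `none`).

1, 2, 3, 4, 5, 6, 7, 8, 10

1. "xyxxyxyxyxx" → match
2. "xyyxxyxx" → match
3. "xxyxxyx" → match
4. "xyyxxyyxx" → match
5. "yyxyyxxxxx" → match
6. "xyyxyxxyxy" → match
7. "yyxyxxxxy" → match
8. "yxyxxxxxxxx" → match
9. "xxyyxxxyxyxy" → no match
10. "xyyxyxx" → match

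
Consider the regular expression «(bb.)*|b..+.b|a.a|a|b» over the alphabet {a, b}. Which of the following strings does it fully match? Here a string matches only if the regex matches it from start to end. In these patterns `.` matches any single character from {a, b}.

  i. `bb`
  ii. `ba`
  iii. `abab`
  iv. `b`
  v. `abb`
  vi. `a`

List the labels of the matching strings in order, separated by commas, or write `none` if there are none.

i → no match
ii → no match
iii → no match
iv → match
v → no match
vi → match

iv, vi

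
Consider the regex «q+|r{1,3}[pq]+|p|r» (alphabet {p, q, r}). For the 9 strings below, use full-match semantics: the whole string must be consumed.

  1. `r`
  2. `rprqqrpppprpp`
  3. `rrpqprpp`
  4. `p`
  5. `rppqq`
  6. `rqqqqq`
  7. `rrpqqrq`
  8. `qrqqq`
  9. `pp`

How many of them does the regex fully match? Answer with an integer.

4

1. `r` → match
2 → no match
3. `rrpqprpp` → no match
4. `p` → match
5. `rppqq` → match
6. `rqqqqq` → match
7. `rrpqqrq` → no match
8. `qrqqq` → no match
9. `pp` → no match
Total matched: 4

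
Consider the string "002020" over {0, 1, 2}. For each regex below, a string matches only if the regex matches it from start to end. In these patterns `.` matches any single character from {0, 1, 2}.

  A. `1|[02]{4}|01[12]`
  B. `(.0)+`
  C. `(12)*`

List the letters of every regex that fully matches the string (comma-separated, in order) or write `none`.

B

A → no match
B → match
C → no match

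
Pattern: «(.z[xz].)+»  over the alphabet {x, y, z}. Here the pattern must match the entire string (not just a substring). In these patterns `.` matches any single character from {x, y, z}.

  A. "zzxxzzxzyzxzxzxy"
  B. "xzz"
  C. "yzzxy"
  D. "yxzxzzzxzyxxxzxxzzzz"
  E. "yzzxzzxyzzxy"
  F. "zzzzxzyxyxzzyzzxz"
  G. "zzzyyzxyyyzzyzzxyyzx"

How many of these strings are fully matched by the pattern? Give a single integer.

2

A → match
B. "xzz" → no match
C. "yzzxy" → no match
D → no match
E. "yzzxzzxyzzxy" → match
F → no match
G → no match
Total matched: 2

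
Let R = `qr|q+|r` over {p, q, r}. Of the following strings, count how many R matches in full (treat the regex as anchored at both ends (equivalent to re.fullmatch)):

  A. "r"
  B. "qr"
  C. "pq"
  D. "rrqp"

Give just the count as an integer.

A → match
B → match
C → no match
D → no match
Total matched: 2

2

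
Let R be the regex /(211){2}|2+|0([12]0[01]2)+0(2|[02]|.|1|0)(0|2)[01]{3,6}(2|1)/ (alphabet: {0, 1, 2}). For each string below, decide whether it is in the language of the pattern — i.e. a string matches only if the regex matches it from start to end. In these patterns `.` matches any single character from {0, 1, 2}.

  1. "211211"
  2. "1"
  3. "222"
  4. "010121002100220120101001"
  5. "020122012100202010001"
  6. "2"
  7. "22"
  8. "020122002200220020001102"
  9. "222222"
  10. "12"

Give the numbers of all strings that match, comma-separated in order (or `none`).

1, 3, 4, 5, 6, 7, 8, 9

1 → match
2 → no match
3 → match
4 → match
5 → match
6 → match
7 → match
8 → match
9 → match
10 → no match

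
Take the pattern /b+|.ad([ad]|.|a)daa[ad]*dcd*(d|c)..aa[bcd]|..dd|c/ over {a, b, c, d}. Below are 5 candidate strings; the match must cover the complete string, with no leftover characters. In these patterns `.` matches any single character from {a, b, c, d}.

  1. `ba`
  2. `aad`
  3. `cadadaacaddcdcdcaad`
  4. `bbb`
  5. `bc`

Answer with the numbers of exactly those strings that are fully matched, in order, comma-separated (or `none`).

1. `ba` → no match
2. `aad` → no match
3 → no match
4. `bbb` → match
5. `bc` → no match

4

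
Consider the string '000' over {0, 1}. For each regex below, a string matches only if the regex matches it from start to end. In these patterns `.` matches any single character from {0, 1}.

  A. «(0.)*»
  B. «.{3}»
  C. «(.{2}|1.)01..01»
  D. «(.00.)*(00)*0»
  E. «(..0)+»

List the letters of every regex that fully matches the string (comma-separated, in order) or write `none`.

B, D, E

A → no match
B → match
C → no match — must end with '01'
D → match
E → match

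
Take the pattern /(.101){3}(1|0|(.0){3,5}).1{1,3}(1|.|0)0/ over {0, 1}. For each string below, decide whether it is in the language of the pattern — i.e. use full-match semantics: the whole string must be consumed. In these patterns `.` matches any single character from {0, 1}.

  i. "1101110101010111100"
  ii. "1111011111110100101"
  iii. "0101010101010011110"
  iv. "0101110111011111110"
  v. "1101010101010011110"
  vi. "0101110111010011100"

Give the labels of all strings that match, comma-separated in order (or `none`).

i → match
ii → no match — must end with "0"
iii → match
iv → match
v → match
vi → match

i, iii, iv, v, vi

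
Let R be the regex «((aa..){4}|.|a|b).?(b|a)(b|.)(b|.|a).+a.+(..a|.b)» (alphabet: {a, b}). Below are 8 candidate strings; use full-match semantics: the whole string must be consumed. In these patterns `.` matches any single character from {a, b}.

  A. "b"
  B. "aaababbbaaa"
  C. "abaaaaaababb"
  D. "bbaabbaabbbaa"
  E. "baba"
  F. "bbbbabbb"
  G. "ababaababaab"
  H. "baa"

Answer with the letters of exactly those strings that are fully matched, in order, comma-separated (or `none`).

C, D, G

A → no match
B → no match
C → match
D → match
E → no match
F → no match
G → match
H → no match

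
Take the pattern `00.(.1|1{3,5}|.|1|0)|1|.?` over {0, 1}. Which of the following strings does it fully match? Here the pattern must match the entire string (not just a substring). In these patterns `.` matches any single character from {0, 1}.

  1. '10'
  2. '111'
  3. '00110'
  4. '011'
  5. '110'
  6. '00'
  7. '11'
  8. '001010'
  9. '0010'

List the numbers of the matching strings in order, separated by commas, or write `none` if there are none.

9

1 → no match
2 → no match
3 → no match
4 → no match
5 → no match
6 → no match
7 → no match
8 → no match
9 → match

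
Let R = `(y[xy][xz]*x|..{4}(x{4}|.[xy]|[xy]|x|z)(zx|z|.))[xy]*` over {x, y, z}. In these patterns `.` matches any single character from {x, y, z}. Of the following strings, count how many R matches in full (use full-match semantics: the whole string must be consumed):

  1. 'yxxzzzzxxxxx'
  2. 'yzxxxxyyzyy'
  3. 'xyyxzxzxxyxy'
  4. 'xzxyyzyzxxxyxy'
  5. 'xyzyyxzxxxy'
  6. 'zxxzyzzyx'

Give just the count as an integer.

5

1 → match
2 → no match
3 → match
4 → match
5 → match
6 → match
Total matched: 5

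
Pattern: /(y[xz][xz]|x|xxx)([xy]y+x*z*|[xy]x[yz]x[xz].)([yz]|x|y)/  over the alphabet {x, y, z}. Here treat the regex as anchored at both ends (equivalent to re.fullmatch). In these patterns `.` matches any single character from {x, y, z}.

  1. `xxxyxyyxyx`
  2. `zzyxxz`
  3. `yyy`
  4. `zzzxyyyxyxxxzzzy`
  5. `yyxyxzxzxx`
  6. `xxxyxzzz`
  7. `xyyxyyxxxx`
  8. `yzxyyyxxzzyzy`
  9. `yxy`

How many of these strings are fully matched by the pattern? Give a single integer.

1 → no match
2 → no match
3 → no match
4 → no match
5 → no match
6 → match
7 → no match
8 → no match
9 → no match
Total matched: 1

1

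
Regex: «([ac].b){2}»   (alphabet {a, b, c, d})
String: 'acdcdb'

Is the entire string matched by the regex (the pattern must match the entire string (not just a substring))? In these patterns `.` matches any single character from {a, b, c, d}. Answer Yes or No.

No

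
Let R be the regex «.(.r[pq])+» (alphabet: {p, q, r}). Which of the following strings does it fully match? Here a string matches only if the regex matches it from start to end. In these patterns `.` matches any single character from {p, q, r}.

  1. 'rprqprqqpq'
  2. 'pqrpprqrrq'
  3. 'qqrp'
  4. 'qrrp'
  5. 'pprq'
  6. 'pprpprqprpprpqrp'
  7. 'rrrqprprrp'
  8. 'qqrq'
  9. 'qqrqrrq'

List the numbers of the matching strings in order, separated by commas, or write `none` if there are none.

2, 3, 4, 5, 6, 7, 8, 9

1. 'rprqprqqpq' → no match
2. 'pqrpprqrrq' → match
3. 'qqrp' → match
4. 'qrrp' → match
5. 'pprq' → match
6 → match
7. 'rrrqprprrp' → match
8. 'qqrq' → match
9. 'qqrqrrq' → match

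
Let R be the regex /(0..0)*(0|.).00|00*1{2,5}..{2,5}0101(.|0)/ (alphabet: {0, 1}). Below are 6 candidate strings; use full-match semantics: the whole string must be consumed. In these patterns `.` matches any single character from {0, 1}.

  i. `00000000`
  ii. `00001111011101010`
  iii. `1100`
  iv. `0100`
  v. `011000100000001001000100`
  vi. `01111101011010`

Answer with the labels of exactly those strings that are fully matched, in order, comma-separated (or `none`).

i → match
ii → match
iii → match
iv → match
v → match
vi → no match

i, ii, iii, iv, v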